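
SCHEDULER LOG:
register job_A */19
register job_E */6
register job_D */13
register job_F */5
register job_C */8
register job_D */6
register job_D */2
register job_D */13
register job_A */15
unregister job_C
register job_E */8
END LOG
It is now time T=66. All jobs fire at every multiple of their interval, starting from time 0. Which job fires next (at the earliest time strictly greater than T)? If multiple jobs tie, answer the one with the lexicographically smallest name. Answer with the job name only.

Answer: job_F

Derivation:
Op 1: register job_A */19 -> active={job_A:*/19}
Op 2: register job_E */6 -> active={job_A:*/19, job_E:*/6}
Op 3: register job_D */13 -> active={job_A:*/19, job_D:*/13, job_E:*/6}
Op 4: register job_F */5 -> active={job_A:*/19, job_D:*/13, job_E:*/6, job_F:*/5}
Op 5: register job_C */8 -> active={job_A:*/19, job_C:*/8, job_D:*/13, job_E:*/6, job_F:*/5}
Op 6: register job_D */6 -> active={job_A:*/19, job_C:*/8, job_D:*/6, job_E:*/6, job_F:*/5}
Op 7: register job_D */2 -> active={job_A:*/19, job_C:*/8, job_D:*/2, job_E:*/6, job_F:*/5}
Op 8: register job_D */13 -> active={job_A:*/19, job_C:*/8, job_D:*/13, job_E:*/6, job_F:*/5}
Op 9: register job_A */15 -> active={job_A:*/15, job_C:*/8, job_D:*/13, job_E:*/6, job_F:*/5}
Op 10: unregister job_C -> active={job_A:*/15, job_D:*/13, job_E:*/6, job_F:*/5}
Op 11: register job_E */8 -> active={job_A:*/15, job_D:*/13, job_E:*/8, job_F:*/5}
  job_A: interval 15, next fire after T=66 is 75
  job_D: interval 13, next fire after T=66 is 78
  job_E: interval 8, next fire after T=66 is 72
  job_F: interval 5, next fire after T=66 is 70
Earliest = 70, winner (lex tiebreak) = job_F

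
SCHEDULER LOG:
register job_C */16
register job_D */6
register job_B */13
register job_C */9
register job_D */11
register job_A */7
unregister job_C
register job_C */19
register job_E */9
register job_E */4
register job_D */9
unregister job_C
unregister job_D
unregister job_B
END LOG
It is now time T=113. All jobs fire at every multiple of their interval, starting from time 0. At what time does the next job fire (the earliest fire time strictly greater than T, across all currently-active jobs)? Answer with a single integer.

Answer: 116

Derivation:
Op 1: register job_C */16 -> active={job_C:*/16}
Op 2: register job_D */6 -> active={job_C:*/16, job_D:*/6}
Op 3: register job_B */13 -> active={job_B:*/13, job_C:*/16, job_D:*/6}
Op 4: register job_C */9 -> active={job_B:*/13, job_C:*/9, job_D:*/6}
Op 5: register job_D */11 -> active={job_B:*/13, job_C:*/9, job_D:*/11}
Op 6: register job_A */7 -> active={job_A:*/7, job_B:*/13, job_C:*/9, job_D:*/11}
Op 7: unregister job_C -> active={job_A:*/7, job_B:*/13, job_D:*/11}
Op 8: register job_C */19 -> active={job_A:*/7, job_B:*/13, job_C:*/19, job_D:*/11}
Op 9: register job_E */9 -> active={job_A:*/7, job_B:*/13, job_C:*/19, job_D:*/11, job_E:*/9}
Op 10: register job_E */4 -> active={job_A:*/7, job_B:*/13, job_C:*/19, job_D:*/11, job_E:*/4}
Op 11: register job_D */9 -> active={job_A:*/7, job_B:*/13, job_C:*/19, job_D:*/9, job_E:*/4}
Op 12: unregister job_C -> active={job_A:*/7, job_B:*/13, job_D:*/9, job_E:*/4}
Op 13: unregister job_D -> active={job_A:*/7, job_B:*/13, job_E:*/4}
Op 14: unregister job_B -> active={job_A:*/7, job_E:*/4}
  job_A: interval 7, next fire after T=113 is 119
  job_E: interval 4, next fire after T=113 is 116
Earliest fire time = 116 (job job_E)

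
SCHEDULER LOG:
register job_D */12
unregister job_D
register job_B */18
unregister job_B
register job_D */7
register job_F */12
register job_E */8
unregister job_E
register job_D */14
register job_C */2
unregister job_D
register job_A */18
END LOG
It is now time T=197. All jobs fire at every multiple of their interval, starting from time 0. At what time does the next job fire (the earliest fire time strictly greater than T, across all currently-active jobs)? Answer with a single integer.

Op 1: register job_D */12 -> active={job_D:*/12}
Op 2: unregister job_D -> active={}
Op 3: register job_B */18 -> active={job_B:*/18}
Op 4: unregister job_B -> active={}
Op 5: register job_D */7 -> active={job_D:*/7}
Op 6: register job_F */12 -> active={job_D:*/7, job_F:*/12}
Op 7: register job_E */8 -> active={job_D:*/7, job_E:*/8, job_F:*/12}
Op 8: unregister job_E -> active={job_D:*/7, job_F:*/12}
Op 9: register job_D */14 -> active={job_D:*/14, job_F:*/12}
Op 10: register job_C */2 -> active={job_C:*/2, job_D:*/14, job_F:*/12}
Op 11: unregister job_D -> active={job_C:*/2, job_F:*/12}
Op 12: register job_A */18 -> active={job_A:*/18, job_C:*/2, job_F:*/12}
  job_A: interval 18, next fire after T=197 is 198
  job_C: interval 2, next fire after T=197 is 198
  job_F: interval 12, next fire after T=197 is 204
Earliest fire time = 198 (job job_A)

Answer: 198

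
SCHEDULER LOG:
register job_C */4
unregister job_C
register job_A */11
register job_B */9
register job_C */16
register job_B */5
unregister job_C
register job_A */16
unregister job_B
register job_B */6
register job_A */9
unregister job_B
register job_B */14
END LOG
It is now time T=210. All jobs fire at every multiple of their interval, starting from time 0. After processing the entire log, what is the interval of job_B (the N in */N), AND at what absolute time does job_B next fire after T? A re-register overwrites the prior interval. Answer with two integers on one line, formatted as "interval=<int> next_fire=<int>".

Op 1: register job_C */4 -> active={job_C:*/4}
Op 2: unregister job_C -> active={}
Op 3: register job_A */11 -> active={job_A:*/11}
Op 4: register job_B */9 -> active={job_A:*/11, job_B:*/9}
Op 5: register job_C */16 -> active={job_A:*/11, job_B:*/9, job_C:*/16}
Op 6: register job_B */5 -> active={job_A:*/11, job_B:*/5, job_C:*/16}
Op 7: unregister job_C -> active={job_A:*/11, job_B:*/5}
Op 8: register job_A */16 -> active={job_A:*/16, job_B:*/5}
Op 9: unregister job_B -> active={job_A:*/16}
Op 10: register job_B */6 -> active={job_A:*/16, job_B:*/6}
Op 11: register job_A */9 -> active={job_A:*/9, job_B:*/6}
Op 12: unregister job_B -> active={job_A:*/9}
Op 13: register job_B */14 -> active={job_A:*/9, job_B:*/14}
Final interval of job_B = 14
Next fire of job_B after T=210: (210//14+1)*14 = 224

Answer: interval=14 next_fire=224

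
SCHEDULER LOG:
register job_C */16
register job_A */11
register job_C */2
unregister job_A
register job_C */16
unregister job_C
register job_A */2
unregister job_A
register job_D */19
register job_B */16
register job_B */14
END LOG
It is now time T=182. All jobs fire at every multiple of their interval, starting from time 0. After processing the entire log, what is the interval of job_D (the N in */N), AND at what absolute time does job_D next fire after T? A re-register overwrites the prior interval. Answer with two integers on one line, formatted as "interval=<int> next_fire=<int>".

Op 1: register job_C */16 -> active={job_C:*/16}
Op 2: register job_A */11 -> active={job_A:*/11, job_C:*/16}
Op 3: register job_C */2 -> active={job_A:*/11, job_C:*/2}
Op 4: unregister job_A -> active={job_C:*/2}
Op 5: register job_C */16 -> active={job_C:*/16}
Op 6: unregister job_C -> active={}
Op 7: register job_A */2 -> active={job_A:*/2}
Op 8: unregister job_A -> active={}
Op 9: register job_D */19 -> active={job_D:*/19}
Op 10: register job_B */16 -> active={job_B:*/16, job_D:*/19}
Op 11: register job_B */14 -> active={job_B:*/14, job_D:*/19}
Final interval of job_D = 19
Next fire of job_D after T=182: (182//19+1)*19 = 190

Answer: interval=19 next_fire=190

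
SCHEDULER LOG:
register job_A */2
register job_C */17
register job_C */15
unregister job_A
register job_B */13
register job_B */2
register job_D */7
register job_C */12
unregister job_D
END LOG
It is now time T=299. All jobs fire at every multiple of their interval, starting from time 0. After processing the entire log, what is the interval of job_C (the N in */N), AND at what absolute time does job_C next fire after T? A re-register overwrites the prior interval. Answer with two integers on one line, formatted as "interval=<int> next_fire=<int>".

Answer: interval=12 next_fire=300

Derivation:
Op 1: register job_A */2 -> active={job_A:*/2}
Op 2: register job_C */17 -> active={job_A:*/2, job_C:*/17}
Op 3: register job_C */15 -> active={job_A:*/2, job_C:*/15}
Op 4: unregister job_A -> active={job_C:*/15}
Op 5: register job_B */13 -> active={job_B:*/13, job_C:*/15}
Op 6: register job_B */2 -> active={job_B:*/2, job_C:*/15}
Op 7: register job_D */7 -> active={job_B:*/2, job_C:*/15, job_D:*/7}
Op 8: register job_C */12 -> active={job_B:*/2, job_C:*/12, job_D:*/7}
Op 9: unregister job_D -> active={job_B:*/2, job_C:*/12}
Final interval of job_C = 12
Next fire of job_C after T=299: (299//12+1)*12 = 300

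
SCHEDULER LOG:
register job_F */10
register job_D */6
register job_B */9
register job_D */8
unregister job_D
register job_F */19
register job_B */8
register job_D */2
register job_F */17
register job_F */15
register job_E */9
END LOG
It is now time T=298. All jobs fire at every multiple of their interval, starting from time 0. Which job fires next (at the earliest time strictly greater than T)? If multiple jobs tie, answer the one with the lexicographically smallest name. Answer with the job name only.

Op 1: register job_F */10 -> active={job_F:*/10}
Op 2: register job_D */6 -> active={job_D:*/6, job_F:*/10}
Op 3: register job_B */9 -> active={job_B:*/9, job_D:*/6, job_F:*/10}
Op 4: register job_D */8 -> active={job_B:*/9, job_D:*/8, job_F:*/10}
Op 5: unregister job_D -> active={job_B:*/9, job_F:*/10}
Op 6: register job_F */19 -> active={job_B:*/9, job_F:*/19}
Op 7: register job_B */8 -> active={job_B:*/8, job_F:*/19}
Op 8: register job_D */2 -> active={job_B:*/8, job_D:*/2, job_F:*/19}
Op 9: register job_F */17 -> active={job_B:*/8, job_D:*/2, job_F:*/17}
Op 10: register job_F */15 -> active={job_B:*/8, job_D:*/2, job_F:*/15}
Op 11: register job_E */9 -> active={job_B:*/8, job_D:*/2, job_E:*/9, job_F:*/15}
  job_B: interval 8, next fire after T=298 is 304
  job_D: interval 2, next fire after T=298 is 300
  job_E: interval 9, next fire after T=298 is 306
  job_F: interval 15, next fire after T=298 is 300
Earliest = 300, winner (lex tiebreak) = job_D

Answer: job_D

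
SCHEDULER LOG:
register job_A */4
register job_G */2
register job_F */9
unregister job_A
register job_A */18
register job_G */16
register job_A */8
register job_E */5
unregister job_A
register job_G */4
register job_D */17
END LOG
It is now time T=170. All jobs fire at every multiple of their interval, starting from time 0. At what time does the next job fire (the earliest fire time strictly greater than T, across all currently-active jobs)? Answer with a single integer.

Op 1: register job_A */4 -> active={job_A:*/4}
Op 2: register job_G */2 -> active={job_A:*/4, job_G:*/2}
Op 3: register job_F */9 -> active={job_A:*/4, job_F:*/9, job_G:*/2}
Op 4: unregister job_A -> active={job_F:*/9, job_G:*/2}
Op 5: register job_A */18 -> active={job_A:*/18, job_F:*/9, job_G:*/2}
Op 6: register job_G */16 -> active={job_A:*/18, job_F:*/9, job_G:*/16}
Op 7: register job_A */8 -> active={job_A:*/8, job_F:*/9, job_G:*/16}
Op 8: register job_E */5 -> active={job_A:*/8, job_E:*/5, job_F:*/9, job_G:*/16}
Op 9: unregister job_A -> active={job_E:*/5, job_F:*/9, job_G:*/16}
Op 10: register job_G */4 -> active={job_E:*/5, job_F:*/9, job_G:*/4}
Op 11: register job_D */17 -> active={job_D:*/17, job_E:*/5, job_F:*/9, job_G:*/4}
  job_D: interval 17, next fire after T=170 is 187
  job_E: interval 5, next fire after T=170 is 175
  job_F: interval 9, next fire after T=170 is 171
  job_G: interval 4, next fire after T=170 is 172
Earliest fire time = 171 (job job_F)

Answer: 171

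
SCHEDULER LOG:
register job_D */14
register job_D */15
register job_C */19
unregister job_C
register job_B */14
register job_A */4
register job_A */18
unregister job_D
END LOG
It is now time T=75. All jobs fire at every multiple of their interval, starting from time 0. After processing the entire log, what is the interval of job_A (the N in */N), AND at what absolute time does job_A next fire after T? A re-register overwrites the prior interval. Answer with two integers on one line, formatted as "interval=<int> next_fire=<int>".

Answer: interval=18 next_fire=90

Derivation:
Op 1: register job_D */14 -> active={job_D:*/14}
Op 2: register job_D */15 -> active={job_D:*/15}
Op 3: register job_C */19 -> active={job_C:*/19, job_D:*/15}
Op 4: unregister job_C -> active={job_D:*/15}
Op 5: register job_B */14 -> active={job_B:*/14, job_D:*/15}
Op 6: register job_A */4 -> active={job_A:*/4, job_B:*/14, job_D:*/15}
Op 7: register job_A */18 -> active={job_A:*/18, job_B:*/14, job_D:*/15}
Op 8: unregister job_D -> active={job_A:*/18, job_B:*/14}
Final interval of job_A = 18
Next fire of job_A after T=75: (75//18+1)*18 = 90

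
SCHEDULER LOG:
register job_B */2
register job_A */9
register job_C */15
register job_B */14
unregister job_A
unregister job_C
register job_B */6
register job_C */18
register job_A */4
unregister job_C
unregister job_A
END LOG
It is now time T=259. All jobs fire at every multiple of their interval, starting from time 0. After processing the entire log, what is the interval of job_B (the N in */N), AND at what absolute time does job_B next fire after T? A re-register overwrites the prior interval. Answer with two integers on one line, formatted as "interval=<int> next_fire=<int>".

Answer: interval=6 next_fire=264

Derivation:
Op 1: register job_B */2 -> active={job_B:*/2}
Op 2: register job_A */9 -> active={job_A:*/9, job_B:*/2}
Op 3: register job_C */15 -> active={job_A:*/9, job_B:*/2, job_C:*/15}
Op 4: register job_B */14 -> active={job_A:*/9, job_B:*/14, job_C:*/15}
Op 5: unregister job_A -> active={job_B:*/14, job_C:*/15}
Op 6: unregister job_C -> active={job_B:*/14}
Op 7: register job_B */6 -> active={job_B:*/6}
Op 8: register job_C */18 -> active={job_B:*/6, job_C:*/18}
Op 9: register job_A */4 -> active={job_A:*/4, job_B:*/6, job_C:*/18}
Op 10: unregister job_C -> active={job_A:*/4, job_B:*/6}
Op 11: unregister job_A -> active={job_B:*/6}
Final interval of job_B = 6
Next fire of job_B after T=259: (259//6+1)*6 = 264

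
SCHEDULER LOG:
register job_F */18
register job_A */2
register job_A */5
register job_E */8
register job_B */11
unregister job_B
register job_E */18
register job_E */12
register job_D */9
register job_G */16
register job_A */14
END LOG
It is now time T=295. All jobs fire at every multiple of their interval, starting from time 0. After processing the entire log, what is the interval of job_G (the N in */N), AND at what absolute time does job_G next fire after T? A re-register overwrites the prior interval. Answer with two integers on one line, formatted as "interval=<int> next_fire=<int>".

Op 1: register job_F */18 -> active={job_F:*/18}
Op 2: register job_A */2 -> active={job_A:*/2, job_F:*/18}
Op 3: register job_A */5 -> active={job_A:*/5, job_F:*/18}
Op 4: register job_E */8 -> active={job_A:*/5, job_E:*/8, job_F:*/18}
Op 5: register job_B */11 -> active={job_A:*/5, job_B:*/11, job_E:*/8, job_F:*/18}
Op 6: unregister job_B -> active={job_A:*/5, job_E:*/8, job_F:*/18}
Op 7: register job_E */18 -> active={job_A:*/5, job_E:*/18, job_F:*/18}
Op 8: register job_E */12 -> active={job_A:*/5, job_E:*/12, job_F:*/18}
Op 9: register job_D */9 -> active={job_A:*/5, job_D:*/9, job_E:*/12, job_F:*/18}
Op 10: register job_G */16 -> active={job_A:*/5, job_D:*/9, job_E:*/12, job_F:*/18, job_G:*/16}
Op 11: register job_A */14 -> active={job_A:*/14, job_D:*/9, job_E:*/12, job_F:*/18, job_G:*/16}
Final interval of job_G = 16
Next fire of job_G after T=295: (295//16+1)*16 = 304

Answer: interval=16 next_fire=304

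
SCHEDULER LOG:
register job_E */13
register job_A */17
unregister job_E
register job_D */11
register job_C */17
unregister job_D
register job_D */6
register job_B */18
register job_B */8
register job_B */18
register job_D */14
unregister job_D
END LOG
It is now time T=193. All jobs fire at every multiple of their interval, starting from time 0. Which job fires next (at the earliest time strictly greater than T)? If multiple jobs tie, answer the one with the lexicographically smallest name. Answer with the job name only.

Answer: job_B

Derivation:
Op 1: register job_E */13 -> active={job_E:*/13}
Op 2: register job_A */17 -> active={job_A:*/17, job_E:*/13}
Op 3: unregister job_E -> active={job_A:*/17}
Op 4: register job_D */11 -> active={job_A:*/17, job_D:*/11}
Op 5: register job_C */17 -> active={job_A:*/17, job_C:*/17, job_D:*/11}
Op 6: unregister job_D -> active={job_A:*/17, job_C:*/17}
Op 7: register job_D */6 -> active={job_A:*/17, job_C:*/17, job_D:*/6}
Op 8: register job_B */18 -> active={job_A:*/17, job_B:*/18, job_C:*/17, job_D:*/6}
Op 9: register job_B */8 -> active={job_A:*/17, job_B:*/8, job_C:*/17, job_D:*/6}
Op 10: register job_B */18 -> active={job_A:*/17, job_B:*/18, job_C:*/17, job_D:*/6}
Op 11: register job_D */14 -> active={job_A:*/17, job_B:*/18, job_C:*/17, job_D:*/14}
Op 12: unregister job_D -> active={job_A:*/17, job_B:*/18, job_C:*/17}
  job_A: interval 17, next fire after T=193 is 204
  job_B: interval 18, next fire after T=193 is 198
  job_C: interval 17, next fire after T=193 is 204
Earliest = 198, winner (lex tiebreak) = job_B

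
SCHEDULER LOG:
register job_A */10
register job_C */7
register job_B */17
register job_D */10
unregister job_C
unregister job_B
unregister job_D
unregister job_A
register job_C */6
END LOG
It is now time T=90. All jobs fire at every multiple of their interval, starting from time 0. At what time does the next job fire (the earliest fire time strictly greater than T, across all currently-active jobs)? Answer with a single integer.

Answer: 96

Derivation:
Op 1: register job_A */10 -> active={job_A:*/10}
Op 2: register job_C */7 -> active={job_A:*/10, job_C:*/7}
Op 3: register job_B */17 -> active={job_A:*/10, job_B:*/17, job_C:*/7}
Op 4: register job_D */10 -> active={job_A:*/10, job_B:*/17, job_C:*/7, job_D:*/10}
Op 5: unregister job_C -> active={job_A:*/10, job_B:*/17, job_D:*/10}
Op 6: unregister job_B -> active={job_A:*/10, job_D:*/10}
Op 7: unregister job_D -> active={job_A:*/10}
Op 8: unregister job_A -> active={}
Op 9: register job_C */6 -> active={job_C:*/6}
  job_C: interval 6, next fire after T=90 is 96
Earliest fire time = 96 (job job_C)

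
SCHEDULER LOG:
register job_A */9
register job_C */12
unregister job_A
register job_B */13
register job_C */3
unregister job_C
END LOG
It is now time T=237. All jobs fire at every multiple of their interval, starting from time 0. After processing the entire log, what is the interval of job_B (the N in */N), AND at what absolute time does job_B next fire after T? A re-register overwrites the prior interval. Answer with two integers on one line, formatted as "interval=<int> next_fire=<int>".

Op 1: register job_A */9 -> active={job_A:*/9}
Op 2: register job_C */12 -> active={job_A:*/9, job_C:*/12}
Op 3: unregister job_A -> active={job_C:*/12}
Op 4: register job_B */13 -> active={job_B:*/13, job_C:*/12}
Op 5: register job_C */3 -> active={job_B:*/13, job_C:*/3}
Op 6: unregister job_C -> active={job_B:*/13}
Final interval of job_B = 13
Next fire of job_B after T=237: (237//13+1)*13 = 247

Answer: interval=13 next_fire=247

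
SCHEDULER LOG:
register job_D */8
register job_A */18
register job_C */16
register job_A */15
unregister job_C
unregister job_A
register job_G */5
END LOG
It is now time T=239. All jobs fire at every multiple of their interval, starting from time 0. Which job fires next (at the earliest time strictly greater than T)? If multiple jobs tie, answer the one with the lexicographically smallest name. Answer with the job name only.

Op 1: register job_D */8 -> active={job_D:*/8}
Op 2: register job_A */18 -> active={job_A:*/18, job_D:*/8}
Op 3: register job_C */16 -> active={job_A:*/18, job_C:*/16, job_D:*/8}
Op 4: register job_A */15 -> active={job_A:*/15, job_C:*/16, job_D:*/8}
Op 5: unregister job_C -> active={job_A:*/15, job_D:*/8}
Op 6: unregister job_A -> active={job_D:*/8}
Op 7: register job_G */5 -> active={job_D:*/8, job_G:*/5}
  job_D: interval 8, next fire after T=239 is 240
  job_G: interval 5, next fire after T=239 is 240
Earliest = 240, winner (lex tiebreak) = job_D

Answer: job_D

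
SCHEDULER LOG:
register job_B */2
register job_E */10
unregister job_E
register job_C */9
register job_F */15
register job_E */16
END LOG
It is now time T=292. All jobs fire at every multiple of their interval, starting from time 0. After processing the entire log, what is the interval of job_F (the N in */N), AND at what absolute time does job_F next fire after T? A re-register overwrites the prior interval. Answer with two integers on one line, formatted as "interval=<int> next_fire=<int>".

Op 1: register job_B */2 -> active={job_B:*/2}
Op 2: register job_E */10 -> active={job_B:*/2, job_E:*/10}
Op 3: unregister job_E -> active={job_B:*/2}
Op 4: register job_C */9 -> active={job_B:*/2, job_C:*/9}
Op 5: register job_F */15 -> active={job_B:*/2, job_C:*/9, job_F:*/15}
Op 6: register job_E */16 -> active={job_B:*/2, job_C:*/9, job_E:*/16, job_F:*/15}
Final interval of job_F = 15
Next fire of job_F after T=292: (292//15+1)*15 = 300

Answer: interval=15 next_fire=300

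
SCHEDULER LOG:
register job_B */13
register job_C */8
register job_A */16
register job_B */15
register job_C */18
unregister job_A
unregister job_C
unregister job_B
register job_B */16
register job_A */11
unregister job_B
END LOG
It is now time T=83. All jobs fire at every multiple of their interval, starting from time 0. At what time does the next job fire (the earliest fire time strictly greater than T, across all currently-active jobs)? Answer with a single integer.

Answer: 88

Derivation:
Op 1: register job_B */13 -> active={job_B:*/13}
Op 2: register job_C */8 -> active={job_B:*/13, job_C:*/8}
Op 3: register job_A */16 -> active={job_A:*/16, job_B:*/13, job_C:*/8}
Op 4: register job_B */15 -> active={job_A:*/16, job_B:*/15, job_C:*/8}
Op 5: register job_C */18 -> active={job_A:*/16, job_B:*/15, job_C:*/18}
Op 6: unregister job_A -> active={job_B:*/15, job_C:*/18}
Op 7: unregister job_C -> active={job_B:*/15}
Op 8: unregister job_B -> active={}
Op 9: register job_B */16 -> active={job_B:*/16}
Op 10: register job_A */11 -> active={job_A:*/11, job_B:*/16}
Op 11: unregister job_B -> active={job_A:*/11}
  job_A: interval 11, next fire after T=83 is 88
Earliest fire time = 88 (job job_A)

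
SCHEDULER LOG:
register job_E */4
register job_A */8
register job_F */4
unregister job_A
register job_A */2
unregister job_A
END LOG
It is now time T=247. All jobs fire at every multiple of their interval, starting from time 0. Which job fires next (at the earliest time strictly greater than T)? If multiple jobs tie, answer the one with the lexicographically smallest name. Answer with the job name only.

Answer: job_E

Derivation:
Op 1: register job_E */4 -> active={job_E:*/4}
Op 2: register job_A */8 -> active={job_A:*/8, job_E:*/4}
Op 3: register job_F */4 -> active={job_A:*/8, job_E:*/4, job_F:*/4}
Op 4: unregister job_A -> active={job_E:*/4, job_F:*/4}
Op 5: register job_A */2 -> active={job_A:*/2, job_E:*/4, job_F:*/4}
Op 6: unregister job_A -> active={job_E:*/4, job_F:*/4}
  job_E: interval 4, next fire after T=247 is 248
  job_F: interval 4, next fire after T=247 is 248
Earliest = 248, winner (lex tiebreak) = job_E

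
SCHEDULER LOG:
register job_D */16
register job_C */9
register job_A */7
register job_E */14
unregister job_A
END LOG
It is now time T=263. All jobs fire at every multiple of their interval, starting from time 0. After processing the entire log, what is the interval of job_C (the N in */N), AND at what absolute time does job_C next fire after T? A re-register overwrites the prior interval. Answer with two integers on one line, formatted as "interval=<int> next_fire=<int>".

Op 1: register job_D */16 -> active={job_D:*/16}
Op 2: register job_C */9 -> active={job_C:*/9, job_D:*/16}
Op 3: register job_A */7 -> active={job_A:*/7, job_C:*/9, job_D:*/16}
Op 4: register job_E */14 -> active={job_A:*/7, job_C:*/9, job_D:*/16, job_E:*/14}
Op 5: unregister job_A -> active={job_C:*/9, job_D:*/16, job_E:*/14}
Final interval of job_C = 9
Next fire of job_C after T=263: (263//9+1)*9 = 270

Answer: interval=9 next_fire=270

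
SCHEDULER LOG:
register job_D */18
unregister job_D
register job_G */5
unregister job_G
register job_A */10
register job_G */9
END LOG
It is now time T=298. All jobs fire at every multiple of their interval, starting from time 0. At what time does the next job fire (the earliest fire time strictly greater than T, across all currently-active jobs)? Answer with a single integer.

Op 1: register job_D */18 -> active={job_D:*/18}
Op 2: unregister job_D -> active={}
Op 3: register job_G */5 -> active={job_G:*/5}
Op 4: unregister job_G -> active={}
Op 5: register job_A */10 -> active={job_A:*/10}
Op 6: register job_G */9 -> active={job_A:*/10, job_G:*/9}
  job_A: interval 10, next fire after T=298 is 300
  job_G: interval 9, next fire after T=298 is 306
Earliest fire time = 300 (job job_A)

Answer: 300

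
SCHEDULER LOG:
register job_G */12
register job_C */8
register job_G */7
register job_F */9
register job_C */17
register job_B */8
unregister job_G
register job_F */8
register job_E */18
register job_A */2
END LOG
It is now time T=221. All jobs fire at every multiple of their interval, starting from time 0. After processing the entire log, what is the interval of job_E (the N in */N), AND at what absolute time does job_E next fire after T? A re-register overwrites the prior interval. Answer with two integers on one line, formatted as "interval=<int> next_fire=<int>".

Answer: interval=18 next_fire=234

Derivation:
Op 1: register job_G */12 -> active={job_G:*/12}
Op 2: register job_C */8 -> active={job_C:*/8, job_G:*/12}
Op 3: register job_G */7 -> active={job_C:*/8, job_G:*/7}
Op 4: register job_F */9 -> active={job_C:*/8, job_F:*/9, job_G:*/7}
Op 5: register job_C */17 -> active={job_C:*/17, job_F:*/9, job_G:*/7}
Op 6: register job_B */8 -> active={job_B:*/8, job_C:*/17, job_F:*/9, job_G:*/7}
Op 7: unregister job_G -> active={job_B:*/8, job_C:*/17, job_F:*/9}
Op 8: register job_F */8 -> active={job_B:*/8, job_C:*/17, job_F:*/8}
Op 9: register job_E */18 -> active={job_B:*/8, job_C:*/17, job_E:*/18, job_F:*/8}
Op 10: register job_A */2 -> active={job_A:*/2, job_B:*/8, job_C:*/17, job_E:*/18, job_F:*/8}
Final interval of job_E = 18
Next fire of job_E after T=221: (221//18+1)*18 = 234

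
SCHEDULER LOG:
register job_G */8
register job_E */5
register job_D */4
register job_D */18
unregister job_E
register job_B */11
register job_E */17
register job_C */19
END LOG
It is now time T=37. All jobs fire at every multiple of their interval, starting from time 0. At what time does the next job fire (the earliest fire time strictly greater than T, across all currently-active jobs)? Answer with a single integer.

Answer: 38

Derivation:
Op 1: register job_G */8 -> active={job_G:*/8}
Op 2: register job_E */5 -> active={job_E:*/5, job_G:*/8}
Op 3: register job_D */4 -> active={job_D:*/4, job_E:*/5, job_G:*/8}
Op 4: register job_D */18 -> active={job_D:*/18, job_E:*/5, job_G:*/8}
Op 5: unregister job_E -> active={job_D:*/18, job_G:*/8}
Op 6: register job_B */11 -> active={job_B:*/11, job_D:*/18, job_G:*/8}
Op 7: register job_E */17 -> active={job_B:*/11, job_D:*/18, job_E:*/17, job_G:*/8}
Op 8: register job_C */19 -> active={job_B:*/11, job_C:*/19, job_D:*/18, job_E:*/17, job_G:*/8}
  job_B: interval 11, next fire after T=37 is 44
  job_C: interval 19, next fire after T=37 is 38
  job_D: interval 18, next fire after T=37 is 54
  job_E: interval 17, next fire after T=37 is 51
  job_G: interval 8, next fire after T=37 is 40
Earliest fire time = 38 (job job_C)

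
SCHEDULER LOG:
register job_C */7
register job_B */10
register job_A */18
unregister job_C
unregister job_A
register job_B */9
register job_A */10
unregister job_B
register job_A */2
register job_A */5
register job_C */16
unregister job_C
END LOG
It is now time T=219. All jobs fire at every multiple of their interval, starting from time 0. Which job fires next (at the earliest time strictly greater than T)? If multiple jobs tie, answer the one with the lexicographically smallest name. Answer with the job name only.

Op 1: register job_C */7 -> active={job_C:*/7}
Op 2: register job_B */10 -> active={job_B:*/10, job_C:*/7}
Op 3: register job_A */18 -> active={job_A:*/18, job_B:*/10, job_C:*/7}
Op 4: unregister job_C -> active={job_A:*/18, job_B:*/10}
Op 5: unregister job_A -> active={job_B:*/10}
Op 6: register job_B */9 -> active={job_B:*/9}
Op 7: register job_A */10 -> active={job_A:*/10, job_B:*/9}
Op 8: unregister job_B -> active={job_A:*/10}
Op 9: register job_A */2 -> active={job_A:*/2}
Op 10: register job_A */5 -> active={job_A:*/5}
Op 11: register job_C */16 -> active={job_A:*/5, job_C:*/16}
Op 12: unregister job_C -> active={job_A:*/5}
  job_A: interval 5, next fire after T=219 is 220
Earliest = 220, winner (lex tiebreak) = job_A

Answer: job_A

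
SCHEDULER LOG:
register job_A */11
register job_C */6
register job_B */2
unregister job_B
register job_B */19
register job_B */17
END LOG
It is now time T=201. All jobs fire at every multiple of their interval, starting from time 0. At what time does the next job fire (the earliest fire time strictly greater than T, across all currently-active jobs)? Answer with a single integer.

Answer: 204

Derivation:
Op 1: register job_A */11 -> active={job_A:*/11}
Op 2: register job_C */6 -> active={job_A:*/11, job_C:*/6}
Op 3: register job_B */2 -> active={job_A:*/11, job_B:*/2, job_C:*/6}
Op 4: unregister job_B -> active={job_A:*/11, job_C:*/6}
Op 5: register job_B */19 -> active={job_A:*/11, job_B:*/19, job_C:*/6}
Op 6: register job_B */17 -> active={job_A:*/11, job_B:*/17, job_C:*/6}
  job_A: interval 11, next fire after T=201 is 209
  job_B: interval 17, next fire after T=201 is 204
  job_C: interval 6, next fire after T=201 is 204
Earliest fire time = 204 (job job_B)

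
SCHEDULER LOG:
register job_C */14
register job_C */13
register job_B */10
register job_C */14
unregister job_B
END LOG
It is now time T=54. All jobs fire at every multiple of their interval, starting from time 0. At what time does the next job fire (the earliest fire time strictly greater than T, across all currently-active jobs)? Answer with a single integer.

Op 1: register job_C */14 -> active={job_C:*/14}
Op 2: register job_C */13 -> active={job_C:*/13}
Op 3: register job_B */10 -> active={job_B:*/10, job_C:*/13}
Op 4: register job_C */14 -> active={job_B:*/10, job_C:*/14}
Op 5: unregister job_B -> active={job_C:*/14}
  job_C: interval 14, next fire after T=54 is 56
Earliest fire time = 56 (job job_C)

Answer: 56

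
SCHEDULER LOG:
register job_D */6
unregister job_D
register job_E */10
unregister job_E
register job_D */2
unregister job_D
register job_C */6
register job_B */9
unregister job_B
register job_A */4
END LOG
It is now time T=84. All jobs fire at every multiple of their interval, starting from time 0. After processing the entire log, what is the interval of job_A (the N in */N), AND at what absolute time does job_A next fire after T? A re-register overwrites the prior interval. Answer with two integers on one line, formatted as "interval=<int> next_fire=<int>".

Op 1: register job_D */6 -> active={job_D:*/6}
Op 2: unregister job_D -> active={}
Op 3: register job_E */10 -> active={job_E:*/10}
Op 4: unregister job_E -> active={}
Op 5: register job_D */2 -> active={job_D:*/2}
Op 6: unregister job_D -> active={}
Op 7: register job_C */6 -> active={job_C:*/6}
Op 8: register job_B */9 -> active={job_B:*/9, job_C:*/6}
Op 9: unregister job_B -> active={job_C:*/6}
Op 10: register job_A */4 -> active={job_A:*/4, job_C:*/6}
Final interval of job_A = 4
Next fire of job_A after T=84: (84//4+1)*4 = 88

Answer: interval=4 next_fire=88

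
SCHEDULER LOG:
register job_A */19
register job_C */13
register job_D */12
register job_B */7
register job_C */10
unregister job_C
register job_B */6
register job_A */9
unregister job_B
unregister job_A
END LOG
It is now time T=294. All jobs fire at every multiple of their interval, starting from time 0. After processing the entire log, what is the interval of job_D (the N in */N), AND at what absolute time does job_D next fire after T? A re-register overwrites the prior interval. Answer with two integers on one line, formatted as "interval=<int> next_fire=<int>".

Answer: interval=12 next_fire=300

Derivation:
Op 1: register job_A */19 -> active={job_A:*/19}
Op 2: register job_C */13 -> active={job_A:*/19, job_C:*/13}
Op 3: register job_D */12 -> active={job_A:*/19, job_C:*/13, job_D:*/12}
Op 4: register job_B */7 -> active={job_A:*/19, job_B:*/7, job_C:*/13, job_D:*/12}
Op 5: register job_C */10 -> active={job_A:*/19, job_B:*/7, job_C:*/10, job_D:*/12}
Op 6: unregister job_C -> active={job_A:*/19, job_B:*/7, job_D:*/12}
Op 7: register job_B */6 -> active={job_A:*/19, job_B:*/6, job_D:*/12}
Op 8: register job_A */9 -> active={job_A:*/9, job_B:*/6, job_D:*/12}
Op 9: unregister job_B -> active={job_A:*/9, job_D:*/12}
Op 10: unregister job_A -> active={job_D:*/12}
Final interval of job_D = 12
Next fire of job_D after T=294: (294//12+1)*12 = 300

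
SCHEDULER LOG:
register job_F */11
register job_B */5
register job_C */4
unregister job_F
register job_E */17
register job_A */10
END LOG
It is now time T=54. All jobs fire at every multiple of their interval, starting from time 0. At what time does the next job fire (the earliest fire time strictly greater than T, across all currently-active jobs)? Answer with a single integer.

Op 1: register job_F */11 -> active={job_F:*/11}
Op 2: register job_B */5 -> active={job_B:*/5, job_F:*/11}
Op 3: register job_C */4 -> active={job_B:*/5, job_C:*/4, job_F:*/11}
Op 4: unregister job_F -> active={job_B:*/5, job_C:*/4}
Op 5: register job_E */17 -> active={job_B:*/5, job_C:*/4, job_E:*/17}
Op 6: register job_A */10 -> active={job_A:*/10, job_B:*/5, job_C:*/4, job_E:*/17}
  job_A: interval 10, next fire after T=54 is 60
  job_B: interval 5, next fire after T=54 is 55
  job_C: interval 4, next fire after T=54 is 56
  job_E: interval 17, next fire after T=54 is 68
Earliest fire time = 55 (job job_B)

Answer: 55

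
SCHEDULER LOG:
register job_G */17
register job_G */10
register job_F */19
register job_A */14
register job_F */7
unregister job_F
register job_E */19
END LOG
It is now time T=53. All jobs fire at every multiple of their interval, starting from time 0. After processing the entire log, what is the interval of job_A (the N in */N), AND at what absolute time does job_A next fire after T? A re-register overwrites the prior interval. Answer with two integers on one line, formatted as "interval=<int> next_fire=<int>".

Answer: interval=14 next_fire=56

Derivation:
Op 1: register job_G */17 -> active={job_G:*/17}
Op 2: register job_G */10 -> active={job_G:*/10}
Op 3: register job_F */19 -> active={job_F:*/19, job_G:*/10}
Op 4: register job_A */14 -> active={job_A:*/14, job_F:*/19, job_G:*/10}
Op 5: register job_F */7 -> active={job_A:*/14, job_F:*/7, job_G:*/10}
Op 6: unregister job_F -> active={job_A:*/14, job_G:*/10}
Op 7: register job_E */19 -> active={job_A:*/14, job_E:*/19, job_G:*/10}
Final interval of job_A = 14
Next fire of job_A after T=53: (53//14+1)*14 = 56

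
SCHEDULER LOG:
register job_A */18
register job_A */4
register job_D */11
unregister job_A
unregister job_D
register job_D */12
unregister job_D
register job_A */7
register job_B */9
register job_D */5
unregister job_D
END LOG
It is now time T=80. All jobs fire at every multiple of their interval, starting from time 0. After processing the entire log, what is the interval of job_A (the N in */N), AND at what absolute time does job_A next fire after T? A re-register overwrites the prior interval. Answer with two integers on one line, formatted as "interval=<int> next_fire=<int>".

Op 1: register job_A */18 -> active={job_A:*/18}
Op 2: register job_A */4 -> active={job_A:*/4}
Op 3: register job_D */11 -> active={job_A:*/4, job_D:*/11}
Op 4: unregister job_A -> active={job_D:*/11}
Op 5: unregister job_D -> active={}
Op 6: register job_D */12 -> active={job_D:*/12}
Op 7: unregister job_D -> active={}
Op 8: register job_A */7 -> active={job_A:*/7}
Op 9: register job_B */9 -> active={job_A:*/7, job_B:*/9}
Op 10: register job_D */5 -> active={job_A:*/7, job_B:*/9, job_D:*/5}
Op 11: unregister job_D -> active={job_A:*/7, job_B:*/9}
Final interval of job_A = 7
Next fire of job_A after T=80: (80//7+1)*7 = 84

Answer: interval=7 next_fire=84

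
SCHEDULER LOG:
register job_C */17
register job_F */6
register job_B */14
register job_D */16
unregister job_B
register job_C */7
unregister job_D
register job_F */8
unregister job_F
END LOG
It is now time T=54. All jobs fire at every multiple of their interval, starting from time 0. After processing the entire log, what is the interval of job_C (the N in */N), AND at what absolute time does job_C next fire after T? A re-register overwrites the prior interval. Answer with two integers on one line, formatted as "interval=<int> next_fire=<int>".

Op 1: register job_C */17 -> active={job_C:*/17}
Op 2: register job_F */6 -> active={job_C:*/17, job_F:*/6}
Op 3: register job_B */14 -> active={job_B:*/14, job_C:*/17, job_F:*/6}
Op 4: register job_D */16 -> active={job_B:*/14, job_C:*/17, job_D:*/16, job_F:*/6}
Op 5: unregister job_B -> active={job_C:*/17, job_D:*/16, job_F:*/6}
Op 6: register job_C */7 -> active={job_C:*/7, job_D:*/16, job_F:*/6}
Op 7: unregister job_D -> active={job_C:*/7, job_F:*/6}
Op 8: register job_F */8 -> active={job_C:*/7, job_F:*/8}
Op 9: unregister job_F -> active={job_C:*/7}
Final interval of job_C = 7
Next fire of job_C after T=54: (54//7+1)*7 = 56

Answer: interval=7 next_fire=56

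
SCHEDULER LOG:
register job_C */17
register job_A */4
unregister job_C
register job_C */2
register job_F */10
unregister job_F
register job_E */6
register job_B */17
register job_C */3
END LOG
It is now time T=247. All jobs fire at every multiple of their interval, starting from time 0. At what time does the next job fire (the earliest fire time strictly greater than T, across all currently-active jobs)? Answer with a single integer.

Op 1: register job_C */17 -> active={job_C:*/17}
Op 2: register job_A */4 -> active={job_A:*/4, job_C:*/17}
Op 3: unregister job_C -> active={job_A:*/4}
Op 4: register job_C */2 -> active={job_A:*/4, job_C:*/2}
Op 5: register job_F */10 -> active={job_A:*/4, job_C:*/2, job_F:*/10}
Op 6: unregister job_F -> active={job_A:*/4, job_C:*/2}
Op 7: register job_E */6 -> active={job_A:*/4, job_C:*/2, job_E:*/6}
Op 8: register job_B */17 -> active={job_A:*/4, job_B:*/17, job_C:*/2, job_E:*/6}
Op 9: register job_C */3 -> active={job_A:*/4, job_B:*/17, job_C:*/3, job_E:*/6}
  job_A: interval 4, next fire after T=247 is 248
  job_B: interval 17, next fire after T=247 is 255
  job_C: interval 3, next fire after T=247 is 249
  job_E: interval 6, next fire after T=247 is 252
Earliest fire time = 248 (job job_A)

Answer: 248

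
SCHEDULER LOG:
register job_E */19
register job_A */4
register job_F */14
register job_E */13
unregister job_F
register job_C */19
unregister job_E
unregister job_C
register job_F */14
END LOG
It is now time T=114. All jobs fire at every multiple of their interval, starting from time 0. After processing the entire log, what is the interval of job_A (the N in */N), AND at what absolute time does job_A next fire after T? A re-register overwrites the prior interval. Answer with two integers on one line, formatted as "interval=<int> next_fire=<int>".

Answer: interval=4 next_fire=116

Derivation:
Op 1: register job_E */19 -> active={job_E:*/19}
Op 2: register job_A */4 -> active={job_A:*/4, job_E:*/19}
Op 3: register job_F */14 -> active={job_A:*/4, job_E:*/19, job_F:*/14}
Op 4: register job_E */13 -> active={job_A:*/4, job_E:*/13, job_F:*/14}
Op 5: unregister job_F -> active={job_A:*/4, job_E:*/13}
Op 6: register job_C */19 -> active={job_A:*/4, job_C:*/19, job_E:*/13}
Op 7: unregister job_E -> active={job_A:*/4, job_C:*/19}
Op 8: unregister job_C -> active={job_A:*/4}
Op 9: register job_F */14 -> active={job_A:*/4, job_F:*/14}
Final interval of job_A = 4
Next fire of job_A after T=114: (114//4+1)*4 = 116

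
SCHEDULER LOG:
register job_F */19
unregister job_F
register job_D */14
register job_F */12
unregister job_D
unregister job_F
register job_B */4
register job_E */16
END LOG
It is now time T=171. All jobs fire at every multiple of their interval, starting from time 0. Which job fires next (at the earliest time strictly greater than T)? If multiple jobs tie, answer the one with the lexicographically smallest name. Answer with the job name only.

Op 1: register job_F */19 -> active={job_F:*/19}
Op 2: unregister job_F -> active={}
Op 3: register job_D */14 -> active={job_D:*/14}
Op 4: register job_F */12 -> active={job_D:*/14, job_F:*/12}
Op 5: unregister job_D -> active={job_F:*/12}
Op 6: unregister job_F -> active={}
Op 7: register job_B */4 -> active={job_B:*/4}
Op 8: register job_E */16 -> active={job_B:*/4, job_E:*/16}
  job_B: interval 4, next fire after T=171 is 172
  job_E: interval 16, next fire after T=171 is 176
Earliest = 172, winner (lex tiebreak) = job_B

Answer: job_B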